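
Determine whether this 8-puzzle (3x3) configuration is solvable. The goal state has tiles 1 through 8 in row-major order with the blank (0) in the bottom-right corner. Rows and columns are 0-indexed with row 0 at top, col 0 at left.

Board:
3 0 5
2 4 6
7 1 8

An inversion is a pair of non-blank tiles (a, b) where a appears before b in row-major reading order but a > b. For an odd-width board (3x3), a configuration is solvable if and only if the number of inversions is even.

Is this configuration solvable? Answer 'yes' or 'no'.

Inversions (pairs i<j in row-major order where tile[i] > tile[j] > 0): 9
9 is odd, so the puzzle is not solvable.

Answer: no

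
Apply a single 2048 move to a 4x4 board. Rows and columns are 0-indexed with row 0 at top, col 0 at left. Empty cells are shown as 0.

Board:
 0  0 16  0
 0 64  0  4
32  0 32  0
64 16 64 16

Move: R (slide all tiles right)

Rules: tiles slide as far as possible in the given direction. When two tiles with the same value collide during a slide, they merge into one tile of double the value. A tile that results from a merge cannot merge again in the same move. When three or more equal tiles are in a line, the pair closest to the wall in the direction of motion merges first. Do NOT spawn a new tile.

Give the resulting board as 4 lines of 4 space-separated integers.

Slide right:
row 0: [0, 0, 16, 0] -> [0, 0, 0, 16]
row 1: [0, 64, 0, 4] -> [0, 0, 64, 4]
row 2: [32, 0, 32, 0] -> [0, 0, 0, 64]
row 3: [64, 16, 64, 16] -> [64, 16, 64, 16]

Answer:  0  0  0 16
 0  0 64  4
 0  0  0 64
64 16 64 16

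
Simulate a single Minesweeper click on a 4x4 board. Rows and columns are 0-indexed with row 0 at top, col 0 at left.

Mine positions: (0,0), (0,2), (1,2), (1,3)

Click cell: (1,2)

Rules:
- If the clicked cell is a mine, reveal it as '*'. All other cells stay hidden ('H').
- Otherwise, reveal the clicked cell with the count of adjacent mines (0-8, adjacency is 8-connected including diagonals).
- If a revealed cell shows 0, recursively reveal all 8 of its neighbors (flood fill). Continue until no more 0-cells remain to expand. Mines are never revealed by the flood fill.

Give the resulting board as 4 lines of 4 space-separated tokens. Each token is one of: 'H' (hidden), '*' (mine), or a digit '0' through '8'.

H H H H
H H * H
H H H H
H H H H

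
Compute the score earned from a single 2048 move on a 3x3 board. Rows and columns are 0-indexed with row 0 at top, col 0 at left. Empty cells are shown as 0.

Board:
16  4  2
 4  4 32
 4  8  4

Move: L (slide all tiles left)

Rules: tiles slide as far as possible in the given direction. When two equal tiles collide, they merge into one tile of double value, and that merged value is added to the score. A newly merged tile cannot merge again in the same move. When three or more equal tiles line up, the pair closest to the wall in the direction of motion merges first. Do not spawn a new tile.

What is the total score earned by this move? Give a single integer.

Slide left:
row 0: [16, 4, 2] -> [16, 4, 2]  score +0 (running 0)
row 1: [4, 4, 32] -> [8, 32, 0]  score +8 (running 8)
row 2: [4, 8, 4] -> [4, 8, 4]  score +0 (running 8)
Board after move:
16  4  2
 8 32  0
 4  8  4

Answer: 8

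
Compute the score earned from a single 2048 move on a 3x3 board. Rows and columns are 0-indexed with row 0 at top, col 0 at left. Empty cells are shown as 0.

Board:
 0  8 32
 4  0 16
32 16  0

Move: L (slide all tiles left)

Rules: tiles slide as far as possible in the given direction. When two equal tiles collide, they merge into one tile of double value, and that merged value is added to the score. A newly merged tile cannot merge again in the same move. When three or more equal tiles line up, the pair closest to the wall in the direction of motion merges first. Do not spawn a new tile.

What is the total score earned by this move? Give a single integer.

Answer: 0

Derivation:
Slide left:
row 0: [0, 8, 32] -> [8, 32, 0]  score +0 (running 0)
row 1: [4, 0, 16] -> [4, 16, 0]  score +0 (running 0)
row 2: [32, 16, 0] -> [32, 16, 0]  score +0 (running 0)
Board after move:
 8 32  0
 4 16  0
32 16  0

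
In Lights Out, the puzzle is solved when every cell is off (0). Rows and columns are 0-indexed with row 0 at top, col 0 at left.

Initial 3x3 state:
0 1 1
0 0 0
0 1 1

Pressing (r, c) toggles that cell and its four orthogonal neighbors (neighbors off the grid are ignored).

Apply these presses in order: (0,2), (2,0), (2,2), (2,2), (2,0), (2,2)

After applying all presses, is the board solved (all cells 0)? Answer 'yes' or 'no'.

Answer: yes

Derivation:
After press 1 at (0,2):
0 0 0
0 0 1
0 1 1

After press 2 at (2,0):
0 0 0
1 0 1
1 0 1

After press 3 at (2,2):
0 0 0
1 0 0
1 1 0

After press 4 at (2,2):
0 0 0
1 0 1
1 0 1

After press 5 at (2,0):
0 0 0
0 0 1
0 1 1

After press 6 at (2,2):
0 0 0
0 0 0
0 0 0

Lights still on: 0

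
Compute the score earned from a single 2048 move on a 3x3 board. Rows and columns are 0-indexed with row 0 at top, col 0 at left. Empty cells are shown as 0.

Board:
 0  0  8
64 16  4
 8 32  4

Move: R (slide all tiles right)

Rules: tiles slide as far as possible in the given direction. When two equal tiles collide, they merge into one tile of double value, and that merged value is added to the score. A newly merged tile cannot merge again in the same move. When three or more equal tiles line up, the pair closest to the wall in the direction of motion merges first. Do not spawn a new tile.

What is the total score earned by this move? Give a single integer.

Answer: 0

Derivation:
Slide right:
row 0: [0, 0, 8] -> [0, 0, 8]  score +0 (running 0)
row 1: [64, 16, 4] -> [64, 16, 4]  score +0 (running 0)
row 2: [8, 32, 4] -> [8, 32, 4]  score +0 (running 0)
Board after move:
 0  0  8
64 16  4
 8 32  4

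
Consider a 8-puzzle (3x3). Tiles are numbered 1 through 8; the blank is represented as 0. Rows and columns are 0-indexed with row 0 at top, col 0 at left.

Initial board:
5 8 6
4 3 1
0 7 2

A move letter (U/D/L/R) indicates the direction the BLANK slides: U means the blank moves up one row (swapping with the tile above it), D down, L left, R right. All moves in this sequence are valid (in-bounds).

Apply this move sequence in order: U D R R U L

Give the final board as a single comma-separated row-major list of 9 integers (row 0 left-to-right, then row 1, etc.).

After move 1 (U):
5 8 6
0 3 1
4 7 2

After move 2 (D):
5 8 6
4 3 1
0 7 2

After move 3 (R):
5 8 6
4 3 1
7 0 2

After move 4 (R):
5 8 6
4 3 1
7 2 0

After move 5 (U):
5 8 6
4 3 0
7 2 1

After move 6 (L):
5 8 6
4 0 3
7 2 1

Answer: 5, 8, 6, 4, 0, 3, 7, 2, 1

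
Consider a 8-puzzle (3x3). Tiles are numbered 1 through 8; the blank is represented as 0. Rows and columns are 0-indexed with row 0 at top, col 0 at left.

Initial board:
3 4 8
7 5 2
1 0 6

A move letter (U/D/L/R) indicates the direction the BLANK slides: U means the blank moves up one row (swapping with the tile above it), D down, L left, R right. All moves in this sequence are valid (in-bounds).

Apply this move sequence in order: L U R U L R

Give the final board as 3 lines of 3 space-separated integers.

Answer: 3 0 8
5 4 2
7 1 6

Derivation:
After move 1 (L):
3 4 8
7 5 2
0 1 6

After move 2 (U):
3 4 8
0 5 2
7 1 6

After move 3 (R):
3 4 8
5 0 2
7 1 6

After move 4 (U):
3 0 8
5 4 2
7 1 6

After move 5 (L):
0 3 8
5 4 2
7 1 6

After move 6 (R):
3 0 8
5 4 2
7 1 6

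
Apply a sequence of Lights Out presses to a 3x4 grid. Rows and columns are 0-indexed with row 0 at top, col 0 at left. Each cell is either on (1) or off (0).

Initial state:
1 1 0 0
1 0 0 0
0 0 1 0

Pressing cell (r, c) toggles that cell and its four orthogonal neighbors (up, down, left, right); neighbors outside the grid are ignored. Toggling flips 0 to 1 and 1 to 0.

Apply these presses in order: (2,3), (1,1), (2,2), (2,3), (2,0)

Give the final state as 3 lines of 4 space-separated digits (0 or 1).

After press 1 at (2,3):
1 1 0 0
1 0 0 1
0 0 0 1

After press 2 at (1,1):
1 0 0 0
0 1 1 1
0 1 0 1

After press 3 at (2,2):
1 0 0 0
0 1 0 1
0 0 1 0

After press 4 at (2,3):
1 0 0 0
0 1 0 0
0 0 0 1

After press 5 at (2,0):
1 0 0 0
1 1 0 0
1 1 0 1

Answer: 1 0 0 0
1 1 0 0
1 1 0 1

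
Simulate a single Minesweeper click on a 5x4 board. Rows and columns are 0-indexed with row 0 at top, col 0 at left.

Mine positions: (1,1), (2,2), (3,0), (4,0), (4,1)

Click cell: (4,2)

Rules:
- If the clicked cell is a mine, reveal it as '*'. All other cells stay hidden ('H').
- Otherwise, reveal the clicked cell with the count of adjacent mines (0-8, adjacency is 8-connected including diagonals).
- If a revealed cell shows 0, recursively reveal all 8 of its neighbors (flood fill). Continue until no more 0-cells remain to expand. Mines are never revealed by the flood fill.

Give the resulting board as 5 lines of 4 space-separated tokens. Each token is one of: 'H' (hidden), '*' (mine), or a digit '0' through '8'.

H H H H
H H H H
H H H H
H H H H
H H 1 H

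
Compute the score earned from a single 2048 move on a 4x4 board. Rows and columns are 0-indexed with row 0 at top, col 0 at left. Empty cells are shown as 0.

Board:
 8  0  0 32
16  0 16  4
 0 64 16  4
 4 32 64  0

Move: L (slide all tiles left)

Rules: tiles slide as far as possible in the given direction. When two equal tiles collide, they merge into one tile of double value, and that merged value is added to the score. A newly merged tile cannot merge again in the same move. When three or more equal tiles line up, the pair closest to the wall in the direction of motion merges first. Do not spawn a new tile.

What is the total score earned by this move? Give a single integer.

Answer: 32

Derivation:
Slide left:
row 0: [8, 0, 0, 32] -> [8, 32, 0, 0]  score +0 (running 0)
row 1: [16, 0, 16, 4] -> [32, 4, 0, 0]  score +32 (running 32)
row 2: [0, 64, 16, 4] -> [64, 16, 4, 0]  score +0 (running 32)
row 3: [4, 32, 64, 0] -> [4, 32, 64, 0]  score +0 (running 32)
Board after move:
 8 32  0  0
32  4  0  0
64 16  4  0
 4 32 64  0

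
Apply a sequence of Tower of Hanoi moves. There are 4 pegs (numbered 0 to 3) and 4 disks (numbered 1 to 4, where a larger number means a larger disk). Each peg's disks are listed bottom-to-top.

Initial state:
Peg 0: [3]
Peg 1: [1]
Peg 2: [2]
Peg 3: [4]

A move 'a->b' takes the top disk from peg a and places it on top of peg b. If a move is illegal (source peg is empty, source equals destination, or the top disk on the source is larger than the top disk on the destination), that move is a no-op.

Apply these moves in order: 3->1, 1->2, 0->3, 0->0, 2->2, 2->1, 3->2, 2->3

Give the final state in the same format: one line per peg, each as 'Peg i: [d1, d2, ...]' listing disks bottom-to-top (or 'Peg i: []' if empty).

After move 1 (3->1):
Peg 0: [3]
Peg 1: [1]
Peg 2: [2]
Peg 3: [4]

After move 2 (1->2):
Peg 0: [3]
Peg 1: []
Peg 2: [2, 1]
Peg 3: [4]

After move 3 (0->3):
Peg 0: []
Peg 1: []
Peg 2: [2, 1]
Peg 3: [4, 3]

After move 4 (0->0):
Peg 0: []
Peg 1: []
Peg 2: [2, 1]
Peg 3: [4, 3]

After move 5 (2->2):
Peg 0: []
Peg 1: []
Peg 2: [2, 1]
Peg 3: [4, 3]

After move 6 (2->1):
Peg 0: []
Peg 1: [1]
Peg 2: [2]
Peg 3: [4, 3]

After move 7 (3->2):
Peg 0: []
Peg 1: [1]
Peg 2: [2]
Peg 3: [4, 3]

After move 8 (2->3):
Peg 0: []
Peg 1: [1]
Peg 2: []
Peg 3: [4, 3, 2]

Answer: Peg 0: []
Peg 1: [1]
Peg 2: []
Peg 3: [4, 3, 2]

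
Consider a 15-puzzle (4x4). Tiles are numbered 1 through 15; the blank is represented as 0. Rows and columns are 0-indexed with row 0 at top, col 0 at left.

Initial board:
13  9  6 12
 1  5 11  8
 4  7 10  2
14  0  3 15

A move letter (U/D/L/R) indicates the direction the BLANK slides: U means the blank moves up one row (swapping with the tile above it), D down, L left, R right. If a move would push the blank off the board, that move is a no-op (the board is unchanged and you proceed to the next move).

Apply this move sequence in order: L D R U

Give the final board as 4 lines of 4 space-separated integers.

After move 1 (L):
13  9  6 12
 1  5 11  8
 4  7 10  2
 0 14  3 15

After move 2 (D):
13  9  6 12
 1  5 11  8
 4  7 10  2
 0 14  3 15

After move 3 (R):
13  9  6 12
 1  5 11  8
 4  7 10  2
14  0  3 15

After move 4 (U):
13  9  6 12
 1  5 11  8
 4  0 10  2
14  7  3 15

Answer: 13  9  6 12
 1  5 11  8
 4  0 10  2
14  7  3 15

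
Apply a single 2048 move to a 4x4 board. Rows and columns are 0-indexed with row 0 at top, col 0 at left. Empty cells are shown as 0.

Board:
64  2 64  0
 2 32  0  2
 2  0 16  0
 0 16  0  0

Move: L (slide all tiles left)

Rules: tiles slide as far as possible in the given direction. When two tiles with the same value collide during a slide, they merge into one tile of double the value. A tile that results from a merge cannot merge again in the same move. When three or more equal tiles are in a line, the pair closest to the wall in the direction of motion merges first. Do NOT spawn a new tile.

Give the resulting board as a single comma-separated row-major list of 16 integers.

Answer: 64, 2, 64, 0, 2, 32, 2, 0, 2, 16, 0, 0, 16, 0, 0, 0

Derivation:
Slide left:
row 0: [64, 2, 64, 0] -> [64, 2, 64, 0]
row 1: [2, 32, 0, 2] -> [2, 32, 2, 0]
row 2: [2, 0, 16, 0] -> [2, 16, 0, 0]
row 3: [0, 16, 0, 0] -> [16, 0, 0, 0]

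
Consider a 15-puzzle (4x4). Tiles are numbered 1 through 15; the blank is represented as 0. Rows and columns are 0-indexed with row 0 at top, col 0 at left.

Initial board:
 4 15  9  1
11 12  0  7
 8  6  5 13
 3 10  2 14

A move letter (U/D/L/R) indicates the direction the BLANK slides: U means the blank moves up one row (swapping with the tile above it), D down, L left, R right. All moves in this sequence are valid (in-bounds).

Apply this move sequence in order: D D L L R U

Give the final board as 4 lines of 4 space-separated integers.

Answer:  4 15  9  1
11 12  5  7
 8  0  2 13
 3  6 10 14

Derivation:
After move 1 (D):
 4 15  9  1
11 12  5  7
 8  6  0 13
 3 10  2 14

After move 2 (D):
 4 15  9  1
11 12  5  7
 8  6  2 13
 3 10  0 14

After move 3 (L):
 4 15  9  1
11 12  5  7
 8  6  2 13
 3  0 10 14

After move 4 (L):
 4 15  9  1
11 12  5  7
 8  6  2 13
 0  3 10 14

After move 5 (R):
 4 15  9  1
11 12  5  7
 8  6  2 13
 3  0 10 14

After move 6 (U):
 4 15  9  1
11 12  5  7
 8  0  2 13
 3  6 10 14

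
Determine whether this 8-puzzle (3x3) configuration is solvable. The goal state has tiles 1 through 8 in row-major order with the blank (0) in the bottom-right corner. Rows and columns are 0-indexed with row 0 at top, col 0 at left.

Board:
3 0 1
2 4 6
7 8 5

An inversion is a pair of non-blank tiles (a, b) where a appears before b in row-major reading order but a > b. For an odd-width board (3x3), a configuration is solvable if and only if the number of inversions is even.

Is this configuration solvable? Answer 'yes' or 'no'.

Answer: no

Derivation:
Inversions (pairs i<j in row-major order where tile[i] > tile[j] > 0): 5
5 is odd, so the puzzle is not solvable.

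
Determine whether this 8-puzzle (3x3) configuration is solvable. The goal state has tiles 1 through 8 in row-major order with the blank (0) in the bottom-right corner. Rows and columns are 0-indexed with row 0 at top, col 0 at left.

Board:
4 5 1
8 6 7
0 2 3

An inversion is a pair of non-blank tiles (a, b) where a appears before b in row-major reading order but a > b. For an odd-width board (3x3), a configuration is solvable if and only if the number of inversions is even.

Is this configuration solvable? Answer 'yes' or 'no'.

Inversions (pairs i<j in row-major order where tile[i] > tile[j] > 0): 14
14 is even, so the puzzle is solvable.

Answer: yes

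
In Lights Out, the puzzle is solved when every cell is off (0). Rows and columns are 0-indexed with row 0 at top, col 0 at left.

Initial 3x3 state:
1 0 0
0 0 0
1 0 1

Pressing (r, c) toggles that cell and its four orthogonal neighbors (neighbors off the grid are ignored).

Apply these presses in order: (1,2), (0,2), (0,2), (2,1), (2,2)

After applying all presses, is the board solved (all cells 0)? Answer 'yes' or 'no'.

After press 1 at (1,2):
1 0 1
0 1 1
1 0 0

After press 2 at (0,2):
1 1 0
0 1 0
1 0 0

After press 3 at (0,2):
1 0 1
0 1 1
1 0 0

After press 4 at (2,1):
1 0 1
0 0 1
0 1 1

After press 5 at (2,2):
1 0 1
0 0 0
0 0 0

Lights still on: 2

Answer: no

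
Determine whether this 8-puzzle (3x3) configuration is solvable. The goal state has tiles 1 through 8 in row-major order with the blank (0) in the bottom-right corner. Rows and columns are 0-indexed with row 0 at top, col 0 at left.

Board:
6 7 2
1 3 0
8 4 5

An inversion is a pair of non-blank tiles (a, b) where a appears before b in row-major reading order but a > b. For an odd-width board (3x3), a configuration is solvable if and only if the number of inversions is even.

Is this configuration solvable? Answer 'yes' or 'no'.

Answer: no

Derivation:
Inversions (pairs i<j in row-major order where tile[i] > tile[j] > 0): 13
13 is odd, so the puzzle is not solvable.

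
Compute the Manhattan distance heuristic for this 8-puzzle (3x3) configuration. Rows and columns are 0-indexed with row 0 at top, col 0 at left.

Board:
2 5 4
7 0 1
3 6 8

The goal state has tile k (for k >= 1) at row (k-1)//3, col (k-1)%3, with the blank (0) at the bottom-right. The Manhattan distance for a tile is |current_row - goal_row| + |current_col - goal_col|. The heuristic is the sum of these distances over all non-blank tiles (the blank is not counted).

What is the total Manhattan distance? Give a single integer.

Tile 2: at (0,0), goal (0,1), distance |0-0|+|0-1| = 1
Tile 5: at (0,1), goal (1,1), distance |0-1|+|1-1| = 1
Tile 4: at (0,2), goal (1,0), distance |0-1|+|2-0| = 3
Tile 7: at (1,0), goal (2,0), distance |1-2|+|0-0| = 1
Tile 1: at (1,2), goal (0,0), distance |1-0|+|2-0| = 3
Tile 3: at (2,0), goal (0,2), distance |2-0|+|0-2| = 4
Tile 6: at (2,1), goal (1,2), distance |2-1|+|1-2| = 2
Tile 8: at (2,2), goal (2,1), distance |2-2|+|2-1| = 1
Sum: 1 + 1 + 3 + 1 + 3 + 4 + 2 + 1 = 16

Answer: 16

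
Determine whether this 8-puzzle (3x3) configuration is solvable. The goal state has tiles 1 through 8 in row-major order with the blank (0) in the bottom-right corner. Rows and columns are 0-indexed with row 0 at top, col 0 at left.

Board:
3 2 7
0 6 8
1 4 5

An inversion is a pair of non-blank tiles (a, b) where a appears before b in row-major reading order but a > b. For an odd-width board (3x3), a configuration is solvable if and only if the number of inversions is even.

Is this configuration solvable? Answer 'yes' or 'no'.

Answer: no

Derivation:
Inversions (pairs i<j in row-major order where tile[i] > tile[j] > 0): 13
13 is odd, so the puzzle is not solvable.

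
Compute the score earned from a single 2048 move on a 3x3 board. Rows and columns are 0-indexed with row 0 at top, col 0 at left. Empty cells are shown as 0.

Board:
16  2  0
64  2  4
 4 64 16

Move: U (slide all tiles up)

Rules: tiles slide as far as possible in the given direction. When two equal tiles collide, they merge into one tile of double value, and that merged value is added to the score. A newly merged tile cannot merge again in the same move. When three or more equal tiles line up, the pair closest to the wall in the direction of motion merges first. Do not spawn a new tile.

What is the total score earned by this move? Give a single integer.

Answer: 4

Derivation:
Slide up:
col 0: [16, 64, 4] -> [16, 64, 4]  score +0 (running 0)
col 1: [2, 2, 64] -> [4, 64, 0]  score +4 (running 4)
col 2: [0, 4, 16] -> [4, 16, 0]  score +0 (running 4)
Board after move:
16  4  4
64 64 16
 4  0  0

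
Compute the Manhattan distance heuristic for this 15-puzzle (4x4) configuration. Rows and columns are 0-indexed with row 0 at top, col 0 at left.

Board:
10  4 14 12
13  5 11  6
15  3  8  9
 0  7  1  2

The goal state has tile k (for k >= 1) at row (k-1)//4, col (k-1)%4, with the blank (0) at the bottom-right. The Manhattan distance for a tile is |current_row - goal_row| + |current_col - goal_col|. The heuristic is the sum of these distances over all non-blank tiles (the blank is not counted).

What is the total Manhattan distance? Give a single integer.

Answer: 41

Derivation:
Tile 10: at (0,0), goal (2,1), distance |0-2|+|0-1| = 3
Tile 4: at (0,1), goal (0,3), distance |0-0|+|1-3| = 2
Tile 14: at (0,2), goal (3,1), distance |0-3|+|2-1| = 4
Tile 12: at (0,3), goal (2,3), distance |0-2|+|3-3| = 2
Tile 13: at (1,0), goal (3,0), distance |1-3|+|0-0| = 2
Tile 5: at (1,1), goal (1,0), distance |1-1|+|1-0| = 1
Tile 11: at (1,2), goal (2,2), distance |1-2|+|2-2| = 1
Tile 6: at (1,3), goal (1,1), distance |1-1|+|3-1| = 2
Tile 15: at (2,0), goal (3,2), distance |2-3|+|0-2| = 3
Tile 3: at (2,1), goal (0,2), distance |2-0|+|1-2| = 3
Tile 8: at (2,2), goal (1,3), distance |2-1|+|2-3| = 2
Tile 9: at (2,3), goal (2,0), distance |2-2|+|3-0| = 3
Tile 7: at (3,1), goal (1,2), distance |3-1|+|1-2| = 3
Tile 1: at (3,2), goal (0,0), distance |3-0|+|2-0| = 5
Tile 2: at (3,3), goal (0,1), distance |3-0|+|3-1| = 5
Sum: 3 + 2 + 4 + 2 + 2 + 1 + 1 + 2 + 3 + 3 + 2 + 3 + 3 + 5 + 5 = 41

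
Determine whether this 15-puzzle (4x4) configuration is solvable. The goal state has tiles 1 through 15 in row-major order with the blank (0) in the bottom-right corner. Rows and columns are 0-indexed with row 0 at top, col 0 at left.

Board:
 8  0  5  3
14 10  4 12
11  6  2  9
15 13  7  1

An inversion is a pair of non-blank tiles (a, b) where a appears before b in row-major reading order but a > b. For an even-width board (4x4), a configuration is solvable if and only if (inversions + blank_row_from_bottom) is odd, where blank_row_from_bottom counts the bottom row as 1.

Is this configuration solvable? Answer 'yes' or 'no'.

Answer: yes

Derivation:
Inversions: 53
Blank is in row 0 (0-indexed from top), which is row 4 counting from the bottom (bottom = 1).
53 + 4 = 57, which is odd, so the puzzle is solvable.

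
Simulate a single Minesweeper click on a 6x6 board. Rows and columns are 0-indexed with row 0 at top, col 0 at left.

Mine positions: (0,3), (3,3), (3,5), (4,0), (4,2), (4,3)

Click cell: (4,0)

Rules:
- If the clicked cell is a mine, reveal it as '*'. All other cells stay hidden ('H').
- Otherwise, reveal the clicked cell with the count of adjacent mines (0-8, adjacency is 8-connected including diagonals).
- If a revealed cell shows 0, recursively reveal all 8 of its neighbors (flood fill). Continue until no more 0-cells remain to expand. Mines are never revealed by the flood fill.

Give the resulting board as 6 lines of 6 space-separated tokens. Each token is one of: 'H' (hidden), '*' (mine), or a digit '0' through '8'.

H H H H H H
H H H H H H
H H H H H H
H H H H H H
* H H H H H
H H H H H H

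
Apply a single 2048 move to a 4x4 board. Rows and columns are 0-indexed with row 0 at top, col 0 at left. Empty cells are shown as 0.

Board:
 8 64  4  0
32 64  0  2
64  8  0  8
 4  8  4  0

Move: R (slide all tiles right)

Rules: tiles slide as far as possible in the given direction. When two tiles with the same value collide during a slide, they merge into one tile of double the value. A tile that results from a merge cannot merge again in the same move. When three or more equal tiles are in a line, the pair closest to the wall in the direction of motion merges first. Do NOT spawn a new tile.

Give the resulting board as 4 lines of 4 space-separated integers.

Slide right:
row 0: [8, 64, 4, 0] -> [0, 8, 64, 4]
row 1: [32, 64, 0, 2] -> [0, 32, 64, 2]
row 2: [64, 8, 0, 8] -> [0, 0, 64, 16]
row 3: [4, 8, 4, 0] -> [0, 4, 8, 4]

Answer:  0  8 64  4
 0 32 64  2
 0  0 64 16
 0  4  8  4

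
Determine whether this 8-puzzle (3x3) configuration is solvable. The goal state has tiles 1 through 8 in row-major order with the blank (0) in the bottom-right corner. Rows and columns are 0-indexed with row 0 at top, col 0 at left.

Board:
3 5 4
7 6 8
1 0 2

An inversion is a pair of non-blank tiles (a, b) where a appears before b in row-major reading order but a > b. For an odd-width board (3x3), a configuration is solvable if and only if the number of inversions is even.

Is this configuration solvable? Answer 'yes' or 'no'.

Answer: yes

Derivation:
Inversions (pairs i<j in row-major order where tile[i] > tile[j] > 0): 14
14 is even, so the puzzle is solvable.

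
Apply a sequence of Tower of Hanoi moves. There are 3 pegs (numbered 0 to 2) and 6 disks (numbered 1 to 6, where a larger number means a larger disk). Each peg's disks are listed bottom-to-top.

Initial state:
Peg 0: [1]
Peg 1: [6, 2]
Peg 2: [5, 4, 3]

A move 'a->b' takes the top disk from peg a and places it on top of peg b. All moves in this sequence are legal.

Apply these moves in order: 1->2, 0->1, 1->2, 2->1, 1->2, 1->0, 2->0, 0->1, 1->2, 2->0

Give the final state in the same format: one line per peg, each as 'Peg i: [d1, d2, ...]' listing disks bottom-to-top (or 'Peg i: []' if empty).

Answer: Peg 0: [6, 1]
Peg 1: []
Peg 2: [5, 4, 3, 2]

Derivation:
After move 1 (1->2):
Peg 0: [1]
Peg 1: [6]
Peg 2: [5, 4, 3, 2]

After move 2 (0->1):
Peg 0: []
Peg 1: [6, 1]
Peg 2: [5, 4, 3, 2]

After move 3 (1->2):
Peg 0: []
Peg 1: [6]
Peg 2: [5, 4, 3, 2, 1]

After move 4 (2->1):
Peg 0: []
Peg 1: [6, 1]
Peg 2: [5, 4, 3, 2]

After move 5 (1->2):
Peg 0: []
Peg 1: [6]
Peg 2: [5, 4, 3, 2, 1]

After move 6 (1->0):
Peg 0: [6]
Peg 1: []
Peg 2: [5, 4, 3, 2, 1]

After move 7 (2->0):
Peg 0: [6, 1]
Peg 1: []
Peg 2: [5, 4, 3, 2]

After move 8 (0->1):
Peg 0: [6]
Peg 1: [1]
Peg 2: [5, 4, 3, 2]

After move 9 (1->2):
Peg 0: [6]
Peg 1: []
Peg 2: [5, 4, 3, 2, 1]

After move 10 (2->0):
Peg 0: [6, 1]
Peg 1: []
Peg 2: [5, 4, 3, 2]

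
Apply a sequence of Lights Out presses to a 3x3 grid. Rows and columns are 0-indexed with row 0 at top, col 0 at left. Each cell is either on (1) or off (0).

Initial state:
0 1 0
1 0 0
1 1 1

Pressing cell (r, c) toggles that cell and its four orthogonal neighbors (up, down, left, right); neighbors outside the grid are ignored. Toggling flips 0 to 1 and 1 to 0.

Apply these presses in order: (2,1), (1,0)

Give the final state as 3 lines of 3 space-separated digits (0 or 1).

Answer: 1 1 0
0 0 0
1 0 0

Derivation:
After press 1 at (2,1):
0 1 0
1 1 0
0 0 0

After press 2 at (1,0):
1 1 0
0 0 0
1 0 0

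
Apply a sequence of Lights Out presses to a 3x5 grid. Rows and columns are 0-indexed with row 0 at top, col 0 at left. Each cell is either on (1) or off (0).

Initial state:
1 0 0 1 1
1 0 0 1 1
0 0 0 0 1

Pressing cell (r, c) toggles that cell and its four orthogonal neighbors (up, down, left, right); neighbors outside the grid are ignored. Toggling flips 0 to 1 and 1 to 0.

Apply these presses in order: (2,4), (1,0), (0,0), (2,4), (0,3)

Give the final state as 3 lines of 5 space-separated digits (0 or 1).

Answer: 1 1 1 0 0
1 1 0 0 1
1 0 0 0 1

Derivation:
After press 1 at (2,4):
1 0 0 1 1
1 0 0 1 0
0 0 0 1 0

After press 2 at (1,0):
0 0 0 1 1
0 1 0 1 0
1 0 0 1 0

After press 3 at (0,0):
1 1 0 1 1
1 1 0 1 0
1 0 0 1 0

After press 4 at (2,4):
1 1 0 1 1
1 1 0 1 1
1 0 0 0 1

After press 5 at (0,3):
1 1 1 0 0
1 1 0 0 1
1 0 0 0 1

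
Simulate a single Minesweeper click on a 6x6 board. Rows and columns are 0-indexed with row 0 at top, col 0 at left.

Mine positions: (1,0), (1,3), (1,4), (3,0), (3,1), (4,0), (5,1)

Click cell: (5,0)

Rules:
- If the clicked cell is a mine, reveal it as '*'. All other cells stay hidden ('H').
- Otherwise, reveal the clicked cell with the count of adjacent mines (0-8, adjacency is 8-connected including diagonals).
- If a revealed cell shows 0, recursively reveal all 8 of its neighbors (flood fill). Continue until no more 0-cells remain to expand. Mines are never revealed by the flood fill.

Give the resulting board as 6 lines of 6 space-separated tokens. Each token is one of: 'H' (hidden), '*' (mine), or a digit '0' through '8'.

H H H H H H
H H H H H H
H H H H H H
H H H H H H
H H H H H H
2 H H H H H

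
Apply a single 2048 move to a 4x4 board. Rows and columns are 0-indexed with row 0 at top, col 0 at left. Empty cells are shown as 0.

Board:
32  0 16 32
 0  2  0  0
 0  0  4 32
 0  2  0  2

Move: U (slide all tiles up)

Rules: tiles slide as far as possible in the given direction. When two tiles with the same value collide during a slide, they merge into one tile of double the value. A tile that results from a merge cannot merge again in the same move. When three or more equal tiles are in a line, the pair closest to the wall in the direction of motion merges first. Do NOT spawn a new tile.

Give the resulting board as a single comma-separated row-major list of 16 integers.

Answer: 32, 4, 16, 64, 0, 0, 4, 2, 0, 0, 0, 0, 0, 0, 0, 0

Derivation:
Slide up:
col 0: [32, 0, 0, 0] -> [32, 0, 0, 0]
col 1: [0, 2, 0, 2] -> [4, 0, 0, 0]
col 2: [16, 0, 4, 0] -> [16, 4, 0, 0]
col 3: [32, 0, 32, 2] -> [64, 2, 0, 0]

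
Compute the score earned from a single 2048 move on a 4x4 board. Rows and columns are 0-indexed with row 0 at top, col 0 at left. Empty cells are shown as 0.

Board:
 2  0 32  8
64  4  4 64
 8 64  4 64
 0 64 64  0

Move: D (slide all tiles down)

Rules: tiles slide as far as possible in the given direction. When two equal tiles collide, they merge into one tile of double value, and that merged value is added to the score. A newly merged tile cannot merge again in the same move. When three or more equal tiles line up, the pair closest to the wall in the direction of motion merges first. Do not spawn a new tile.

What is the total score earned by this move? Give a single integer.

Slide down:
col 0: [2, 64, 8, 0] -> [0, 2, 64, 8]  score +0 (running 0)
col 1: [0, 4, 64, 64] -> [0, 0, 4, 128]  score +128 (running 128)
col 2: [32, 4, 4, 64] -> [0, 32, 8, 64]  score +8 (running 136)
col 3: [8, 64, 64, 0] -> [0, 0, 8, 128]  score +128 (running 264)
Board after move:
  0   0   0   0
  2   0  32   0
 64   4   8   8
  8 128  64 128

Answer: 264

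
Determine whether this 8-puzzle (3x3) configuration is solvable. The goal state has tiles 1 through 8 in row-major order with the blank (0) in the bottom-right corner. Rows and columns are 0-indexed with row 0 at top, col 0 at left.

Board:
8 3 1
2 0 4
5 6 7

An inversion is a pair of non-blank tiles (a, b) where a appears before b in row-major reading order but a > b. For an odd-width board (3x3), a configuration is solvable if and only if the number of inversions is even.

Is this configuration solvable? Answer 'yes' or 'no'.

Inversions (pairs i<j in row-major order where tile[i] > tile[j] > 0): 9
9 is odd, so the puzzle is not solvable.

Answer: no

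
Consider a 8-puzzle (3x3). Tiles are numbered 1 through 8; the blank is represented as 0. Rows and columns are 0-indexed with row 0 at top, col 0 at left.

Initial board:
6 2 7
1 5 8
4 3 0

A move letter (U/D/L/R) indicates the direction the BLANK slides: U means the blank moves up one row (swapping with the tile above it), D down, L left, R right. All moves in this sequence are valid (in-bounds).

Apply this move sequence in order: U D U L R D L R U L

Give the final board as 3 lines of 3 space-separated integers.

Answer: 6 2 7
1 0 5
4 3 8

Derivation:
After move 1 (U):
6 2 7
1 5 0
4 3 8

After move 2 (D):
6 2 7
1 5 8
4 3 0

After move 3 (U):
6 2 7
1 5 0
4 3 8

After move 4 (L):
6 2 7
1 0 5
4 3 8

After move 5 (R):
6 2 7
1 5 0
4 3 8

After move 6 (D):
6 2 7
1 5 8
4 3 0

After move 7 (L):
6 2 7
1 5 8
4 0 3

After move 8 (R):
6 2 7
1 5 8
4 3 0

After move 9 (U):
6 2 7
1 5 0
4 3 8

After move 10 (L):
6 2 7
1 0 5
4 3 8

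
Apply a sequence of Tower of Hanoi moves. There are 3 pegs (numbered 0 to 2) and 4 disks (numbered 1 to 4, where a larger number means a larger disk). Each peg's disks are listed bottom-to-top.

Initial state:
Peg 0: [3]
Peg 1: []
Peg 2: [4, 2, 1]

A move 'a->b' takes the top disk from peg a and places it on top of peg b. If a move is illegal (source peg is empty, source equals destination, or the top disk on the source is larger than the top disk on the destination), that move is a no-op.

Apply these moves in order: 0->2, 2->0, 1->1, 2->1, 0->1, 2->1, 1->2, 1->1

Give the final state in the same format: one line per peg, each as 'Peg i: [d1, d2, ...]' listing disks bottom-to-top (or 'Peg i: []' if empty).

After move 1 (0->2):
Peg 0: [3]
Peg 1: []
Peg 2: [4, 2, 1]

After move 2 (2->0):
Peg 0: [3, 1]
Peg 1: []
Peg 2: [4, 2]

After move 3 (1->1):
Peg 0: [3, 1]
Peg 1: []
Peg 2: [4, 2]

After move 4 (2->1):
Peg 0: [3, 1]
Peg 1: [2]
Peg 2: [4]

After move 5 (0->1):
Peg 0: [3]
Peg 1: [2, 1]
Peg 2: [4]

After move 6 (2->1):
Peg 0: [3]
Peg 1: [2, 1]
Peg 2: [4]

After move 7 (1->2):
Peg 0: [3]
Peg 1: [2]
Peg 2: [4, 1]

After move 8 (1->1):
Peg 0: [3]
Peg 1: [2]
Peg 2: [4, 1]

Answer: Peg 0: [3]
Peg 1: [2]
Peg 2: [4, 1]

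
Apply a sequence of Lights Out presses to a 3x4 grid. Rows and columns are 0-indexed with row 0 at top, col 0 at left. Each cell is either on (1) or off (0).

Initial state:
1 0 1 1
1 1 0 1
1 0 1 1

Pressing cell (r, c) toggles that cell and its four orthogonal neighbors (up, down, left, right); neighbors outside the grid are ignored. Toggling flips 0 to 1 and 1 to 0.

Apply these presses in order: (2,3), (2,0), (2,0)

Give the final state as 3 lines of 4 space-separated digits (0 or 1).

Answer: 1 0 1 1
1 1 0 0
1 0 0 0

Derivation:
After press 1 at (2,3):
1 0 1 1
1 1 0 0
1 0 0 0

After press 2 at (2,0):
1 0 1 1
0 1 0 0
0 1 0 0

After press 3 at (2,0):
1 0 1 1
1 1 0 0
1 0 0 0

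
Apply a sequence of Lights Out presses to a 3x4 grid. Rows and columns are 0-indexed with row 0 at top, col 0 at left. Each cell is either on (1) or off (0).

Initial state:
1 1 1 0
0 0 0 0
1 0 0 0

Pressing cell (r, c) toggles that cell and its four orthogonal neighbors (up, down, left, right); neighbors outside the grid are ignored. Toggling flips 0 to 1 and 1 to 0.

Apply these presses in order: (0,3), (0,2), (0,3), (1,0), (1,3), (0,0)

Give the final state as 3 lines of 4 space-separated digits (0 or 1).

Answer: 1 1 0 0
0 1 0 1
0 0 0 1

Derivation:
After press 1 at (0,3):
1 1 0 1
0 0 0 1
1 0 0 0

After press 2 at (0,2):
1 0 1 0
0 0 1 1
1 0 0 0

After press 3 at (0,3):
1 0 0 1
0 0 1 0
1 0 0 0

After press 4 at (1,0):
0 0 0 1
1 1 1 0
0 0 0 0

After press 5 at (1,3):
0 0 0 0
1 1 0 1
0 0 0 1

After press 6 at (0,0):
1 1 0 0
0 1 0 1
0 0 0 1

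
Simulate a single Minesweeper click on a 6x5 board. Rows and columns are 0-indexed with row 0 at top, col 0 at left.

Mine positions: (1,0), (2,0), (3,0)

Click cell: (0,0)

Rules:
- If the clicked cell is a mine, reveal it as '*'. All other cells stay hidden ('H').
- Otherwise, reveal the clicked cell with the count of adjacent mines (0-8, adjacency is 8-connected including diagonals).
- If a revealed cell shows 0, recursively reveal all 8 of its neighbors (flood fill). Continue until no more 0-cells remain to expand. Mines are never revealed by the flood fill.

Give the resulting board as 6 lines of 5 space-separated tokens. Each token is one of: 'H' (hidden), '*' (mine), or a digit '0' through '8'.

1 H H H H
H H H H H
H H H H H
H H H H H
H H H H H
H H H H H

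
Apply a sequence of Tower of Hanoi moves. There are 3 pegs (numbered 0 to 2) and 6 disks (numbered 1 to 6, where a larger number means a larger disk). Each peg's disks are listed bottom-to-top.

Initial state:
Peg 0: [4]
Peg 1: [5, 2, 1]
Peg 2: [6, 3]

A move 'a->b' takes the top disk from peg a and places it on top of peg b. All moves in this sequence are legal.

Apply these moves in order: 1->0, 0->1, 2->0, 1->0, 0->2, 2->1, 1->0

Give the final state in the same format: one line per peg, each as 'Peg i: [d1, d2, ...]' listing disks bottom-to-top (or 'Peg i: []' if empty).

After move 1 (1->0):
Peg 0: [4, 1]
Peg 1: [5, 2]
Peg 2: [6, 3]

After move 2 (0->1):
Peg 0: [4]
Peg 1: [5, 2, 1]
Peg 2: [6, 3]

After move 3 (2->0):
Peg 0: [4, 3]
Peg 1: [5, 2, 1]
Peg 2: [6]

After move 4 (1->0):
Peg 0: [4, 3, 1]
Peg 1: [5, 2]
Peg 2: [6]

After move 5 (0->2):
Peg 0: [4, 3]
Peg 1: [5, 2]
Peg 2: [6, 1]

After move 6 (2->1):
Peg 0: [4, 3]
Peg 1: [5, 2, 1]
Peg 2: [6]

After move 7 (1->0):
Peg 0: [4, 3, 1]
Peg 1: [5, 2]
Peg 2: [6]

Answer: Peg 0: [4, 3, 1]
Peg 1: [5, 2]
Peg 2: [6]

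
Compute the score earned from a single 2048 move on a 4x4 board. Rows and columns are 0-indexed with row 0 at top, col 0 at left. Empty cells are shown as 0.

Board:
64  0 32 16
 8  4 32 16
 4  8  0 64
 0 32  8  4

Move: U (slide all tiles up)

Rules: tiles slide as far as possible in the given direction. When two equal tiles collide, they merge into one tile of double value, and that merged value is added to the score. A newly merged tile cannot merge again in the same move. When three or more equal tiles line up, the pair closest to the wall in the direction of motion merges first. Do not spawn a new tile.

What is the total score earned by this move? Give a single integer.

Slide up:
col 0: [64, 8, 4, 0] -> [64, 8, 4, 0]  score +0 (running 0)
col 1: [0, 4, 8, 32] -> [4, 8, 32, 0]  score +0 (running 0)
col 2: [32, 32, 0, 8] -> [64, 8, 0, 0]  score +64 (running 64)
col 3: [16, 16, 64, 4] -> [32, 64, 4, 0]  score +32 (running 96)
Board after move:
64  4 64 32
 8  8  8 64
 4 32  0  4
 0  0  0  0

Answer: 96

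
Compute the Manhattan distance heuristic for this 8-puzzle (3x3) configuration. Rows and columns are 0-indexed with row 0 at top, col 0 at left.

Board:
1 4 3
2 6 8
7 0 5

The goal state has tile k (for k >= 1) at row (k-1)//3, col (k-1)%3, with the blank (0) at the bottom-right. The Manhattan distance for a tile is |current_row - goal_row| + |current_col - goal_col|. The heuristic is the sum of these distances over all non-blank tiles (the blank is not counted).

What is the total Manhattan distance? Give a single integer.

Answer: 9

Derivation:
Tile 1: (0,0)->(0,0) = 0
Tile 4: (0,1)->(1,0) = 2
Tile 3: (0,2)->(0,2) = 0
Tile 2: (1,0)->(0,1) = 2
Tile 6: (1,1)->(1,2) = 1
Tile 8: (1,2)->(2,1) = 2
Tile 7: (2,0)->(2,0) = 0
Tile 5: (2,2)->(1,1) = 2
Sum: 0 + 2 + 0 + 2 + 1 + 2 + 0 + 2 = 9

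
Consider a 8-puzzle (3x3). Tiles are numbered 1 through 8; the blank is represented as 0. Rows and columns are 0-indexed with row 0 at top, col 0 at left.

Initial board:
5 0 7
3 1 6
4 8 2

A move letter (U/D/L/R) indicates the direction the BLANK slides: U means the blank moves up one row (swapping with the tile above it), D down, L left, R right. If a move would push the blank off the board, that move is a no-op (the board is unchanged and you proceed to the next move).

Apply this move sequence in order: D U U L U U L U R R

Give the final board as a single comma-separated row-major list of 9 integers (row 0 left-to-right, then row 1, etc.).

Answer: 5, 7, 0, 3, 1, 6, 4, 8, 2

Derivation:
After move 1 (D):
5 1 7
3 0 6
4 8 2

After move 2 (U):
5 0 7
3 1 6
4 8 2

After move 3 (U):
5 0 7
3 1 6
4 8 2

After move 4 (L):
0 5 7
3 1 6
4 8 2

After move 5 (U):
0 5 7
3 1 6
4 8 2

After move 6 (U):
0 5 7
3 1 6
4 8 2

After move 7 (L):
0 5 7
3 1 6
4 8 2

After move 8 (U):
0 5 7
3 1 6
4 8 2

After move 9 (R):
5 0 7
3 1 6
4 8 2

After move 10 (R):
5 7 0
3 1 6
4 8 2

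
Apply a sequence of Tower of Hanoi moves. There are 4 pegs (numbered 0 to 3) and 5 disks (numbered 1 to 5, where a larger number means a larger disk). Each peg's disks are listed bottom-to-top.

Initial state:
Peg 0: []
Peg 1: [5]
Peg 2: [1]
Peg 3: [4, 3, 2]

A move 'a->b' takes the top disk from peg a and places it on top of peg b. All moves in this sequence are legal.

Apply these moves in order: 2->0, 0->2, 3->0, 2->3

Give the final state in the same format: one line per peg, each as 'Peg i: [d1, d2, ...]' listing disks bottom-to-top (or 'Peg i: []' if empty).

Answer: Peg 0: [2]
Peg 1: [5]
Peg 2: []
Peg 3: [4, 3, 1]

Derivation:
After move 1 (2->0):
Peg 0: [1]
Peg 1: [5]
Peg 2: []
Peg 3: [4, 3, 2]

After move 2 (0->2):
Peg 0: []
Peg 1: [5]
Peg 2: [1]
Peg 3: [4, 3, 2]

After move 3 (3->0):
Peg 0: [2]
Peg 1: [5]
Peg 2: [1]
Peg 3: [4, 3]

After move 4 (2->3):
Peg 0: [2]
Peg 1: [5]
Peg 2: []
Peg 3: [4, 3, 1]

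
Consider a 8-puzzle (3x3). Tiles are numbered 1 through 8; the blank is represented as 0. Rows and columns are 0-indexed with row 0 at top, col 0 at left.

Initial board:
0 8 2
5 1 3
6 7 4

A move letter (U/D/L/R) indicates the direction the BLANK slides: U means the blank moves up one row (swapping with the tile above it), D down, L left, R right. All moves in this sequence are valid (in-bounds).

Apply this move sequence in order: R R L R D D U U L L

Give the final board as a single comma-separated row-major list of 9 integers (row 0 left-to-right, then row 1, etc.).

Answer: 0, 8, 2, 5, 1, 3, 6, 7, 4

Derivation:
After move 1 (R):
8 0 2
5 1 3
6 7 4

After move 2 (R):
8 2 0
5 1 3
6 7 4

After move 3 (L):
8 0 2
5 1 3
6 7 4

After move 4 (R):
8 2 0
5 1 3
6 7 4

After move 5 (D):
8 2 3
5 1 0
6 7 4

After move 6 (D):
8 2 3
5 1 4
6 7 0

After move 7 (U):
8 2 3
5 1 0
6 7 4

After move 8 (U):
8 2 0
5 1 3
6 7 4

After move 9 (L):
8 0 2
5 1 3
6 7 4

After move 10 (L):
0 8 2
5 1 3
6 7 4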